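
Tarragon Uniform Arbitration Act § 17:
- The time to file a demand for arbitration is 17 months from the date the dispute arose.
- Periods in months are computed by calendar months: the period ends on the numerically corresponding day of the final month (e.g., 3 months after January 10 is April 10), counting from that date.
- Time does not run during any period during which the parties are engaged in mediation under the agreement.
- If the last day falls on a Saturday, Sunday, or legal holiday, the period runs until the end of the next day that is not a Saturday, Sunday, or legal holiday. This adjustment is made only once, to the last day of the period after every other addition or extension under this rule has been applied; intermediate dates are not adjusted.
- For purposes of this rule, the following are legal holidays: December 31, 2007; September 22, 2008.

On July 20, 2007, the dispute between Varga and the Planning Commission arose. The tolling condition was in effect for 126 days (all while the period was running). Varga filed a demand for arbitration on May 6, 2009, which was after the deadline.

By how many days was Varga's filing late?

9 days

17 months after July 20, 2007 is December 20, 2008.
Tolling adds 126 days: December 20, 2008 + 126 days = April 25, 2009.
April 25, 2009 is Saturday; April 26, 2009 is Sunday. The next qualifying day is April 27, 2009.
The deadline is April 27, 2009; from April 27, 2009 to May 6, 2009 is 9 days.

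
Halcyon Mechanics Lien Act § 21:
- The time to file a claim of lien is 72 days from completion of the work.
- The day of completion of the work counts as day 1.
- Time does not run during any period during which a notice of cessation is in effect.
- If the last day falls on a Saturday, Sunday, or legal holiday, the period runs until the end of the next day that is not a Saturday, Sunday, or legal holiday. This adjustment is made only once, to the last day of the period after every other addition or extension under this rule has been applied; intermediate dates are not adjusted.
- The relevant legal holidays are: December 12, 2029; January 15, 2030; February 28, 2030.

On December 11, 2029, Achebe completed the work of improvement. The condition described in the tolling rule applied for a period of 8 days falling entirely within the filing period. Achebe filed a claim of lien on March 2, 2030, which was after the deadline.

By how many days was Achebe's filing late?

1 day

Counting December 11, 2029 as day 1, day 72 is February 20, 2030.
Tolling adds 8 days: February 20, 2030 + 8 days = February 28, 2030.
February 28, 2030 is a listed holiday. The next qualifying day is March 1, 2030.
The deadline is March 1, 2030; from March 1, 2030 to March 2, 2030 is 1 days.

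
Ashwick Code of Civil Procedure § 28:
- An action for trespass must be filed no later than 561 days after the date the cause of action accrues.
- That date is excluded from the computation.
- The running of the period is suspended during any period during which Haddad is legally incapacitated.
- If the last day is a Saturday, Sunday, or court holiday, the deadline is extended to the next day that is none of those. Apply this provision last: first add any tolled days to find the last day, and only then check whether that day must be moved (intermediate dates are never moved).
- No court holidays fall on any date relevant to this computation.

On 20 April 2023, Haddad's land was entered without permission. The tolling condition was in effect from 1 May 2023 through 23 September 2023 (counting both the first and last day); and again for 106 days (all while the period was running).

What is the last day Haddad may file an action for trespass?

July 11, 2025

561 days after 20 April 2023 is November 1, 2024.
From May 1, 2023 through September 23, 2023 inclusive is 146 days; tolling adds 146 days: November 1, 2024 + 146 days = March 27, 2025.
Tolling adds 106 days: March 27, 2025 + 106 days = July 11, 2025.
July 11, 2025 is a Friday and not a court holiday, so no extension applies.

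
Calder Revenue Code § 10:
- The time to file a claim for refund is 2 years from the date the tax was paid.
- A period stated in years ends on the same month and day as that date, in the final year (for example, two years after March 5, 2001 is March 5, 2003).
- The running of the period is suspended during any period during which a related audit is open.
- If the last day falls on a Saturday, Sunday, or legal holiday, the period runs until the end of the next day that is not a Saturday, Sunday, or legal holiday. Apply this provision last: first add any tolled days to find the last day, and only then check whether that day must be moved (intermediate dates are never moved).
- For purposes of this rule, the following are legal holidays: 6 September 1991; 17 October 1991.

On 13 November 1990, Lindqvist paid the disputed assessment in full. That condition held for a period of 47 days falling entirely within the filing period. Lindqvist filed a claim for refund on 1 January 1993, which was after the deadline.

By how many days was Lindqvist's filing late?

2 years after 13 November 1990 is November 13, 1992.
Tolling adds 47 days: November 13, 1992 + 47 days = December 30, 1992.
December 30, 1992 is a Wednesday and not a legal holiday, so no extension applies.
The deadline is December 30, 1992; from December 30, 1992 to January 1, 1993 is 2 days.

2 days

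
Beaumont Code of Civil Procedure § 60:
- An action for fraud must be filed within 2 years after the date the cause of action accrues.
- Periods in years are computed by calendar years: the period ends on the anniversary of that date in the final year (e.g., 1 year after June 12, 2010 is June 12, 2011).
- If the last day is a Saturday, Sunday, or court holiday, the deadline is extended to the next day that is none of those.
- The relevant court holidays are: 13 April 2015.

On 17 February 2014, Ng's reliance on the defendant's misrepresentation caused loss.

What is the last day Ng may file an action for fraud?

2 years after 17 February 2014 is February 17, 2016.
February 17, 2016 is a Wednesday and not a court holiday, so no extension applies.

February 17, 2016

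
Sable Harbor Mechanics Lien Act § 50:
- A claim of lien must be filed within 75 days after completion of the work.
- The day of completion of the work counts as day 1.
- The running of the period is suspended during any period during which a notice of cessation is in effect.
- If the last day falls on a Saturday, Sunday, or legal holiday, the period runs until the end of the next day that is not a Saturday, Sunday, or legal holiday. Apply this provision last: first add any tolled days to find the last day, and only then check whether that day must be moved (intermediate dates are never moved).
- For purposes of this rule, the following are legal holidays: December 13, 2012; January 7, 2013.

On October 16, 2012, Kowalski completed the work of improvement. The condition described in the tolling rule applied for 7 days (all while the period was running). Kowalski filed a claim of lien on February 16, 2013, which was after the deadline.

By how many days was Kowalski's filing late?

39 days

Counting October 16, 2012 as day 1, day 75 is December 29, 2012.
Tolling adds 7 days: December 29, 2012 + 7 days = January 5, 2013.
January 5, 2013 is Saturday; January 6, 2013 is Sunday; January 7, 2013 is a listed holiday. The next qualifying day is January 8, 2013.
The deadline is January 8, 2013; from January 8, 2013 to February 16, 2013 is 39 days.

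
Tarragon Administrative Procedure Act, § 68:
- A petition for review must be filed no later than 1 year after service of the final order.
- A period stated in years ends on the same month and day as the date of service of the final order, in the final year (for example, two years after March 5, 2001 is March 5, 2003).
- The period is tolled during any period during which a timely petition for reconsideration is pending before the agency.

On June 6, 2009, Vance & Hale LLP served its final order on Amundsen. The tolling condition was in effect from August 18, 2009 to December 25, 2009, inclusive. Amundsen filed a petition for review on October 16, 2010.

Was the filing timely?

1 year after June 6, 2009 is June 6, 2010.
From August 18, 2009 through December 25, 2009 inclusive is 130 days; tolling adds 130 days: June 6, 2010 + 130 days = October 14, 2010.
The deadline is October 14, 2010; the filing on October 16, 2010 is after that date.

No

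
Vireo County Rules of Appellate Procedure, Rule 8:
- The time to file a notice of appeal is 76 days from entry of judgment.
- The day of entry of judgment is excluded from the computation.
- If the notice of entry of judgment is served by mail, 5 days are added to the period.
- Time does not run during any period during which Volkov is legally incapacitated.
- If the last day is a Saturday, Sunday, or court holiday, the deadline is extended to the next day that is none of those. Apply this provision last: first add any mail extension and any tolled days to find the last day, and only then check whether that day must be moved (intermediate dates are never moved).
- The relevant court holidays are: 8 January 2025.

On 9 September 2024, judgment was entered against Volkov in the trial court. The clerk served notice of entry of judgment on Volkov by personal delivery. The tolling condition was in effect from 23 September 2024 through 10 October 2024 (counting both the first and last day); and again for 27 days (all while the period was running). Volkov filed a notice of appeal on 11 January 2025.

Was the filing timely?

76 days after 9 September 2024 is November 24, 2024.
Service was not by mail, so no mail extension applies.
From September 23, 2024 through October 10, 2024 inclusive is 18 days; tolling adds 18 days: November 24, 2024 + 18 days = December 12, 2024.
Tolling adds 27 days: December 12, 2024 + 27 days = January 8, 2025.
January 8, 2025 is a listed holiday. The next qualifying day is January 9, 2025.
The deadline is January 9, 2025; the filing on January 11, 2025 is after that date.

No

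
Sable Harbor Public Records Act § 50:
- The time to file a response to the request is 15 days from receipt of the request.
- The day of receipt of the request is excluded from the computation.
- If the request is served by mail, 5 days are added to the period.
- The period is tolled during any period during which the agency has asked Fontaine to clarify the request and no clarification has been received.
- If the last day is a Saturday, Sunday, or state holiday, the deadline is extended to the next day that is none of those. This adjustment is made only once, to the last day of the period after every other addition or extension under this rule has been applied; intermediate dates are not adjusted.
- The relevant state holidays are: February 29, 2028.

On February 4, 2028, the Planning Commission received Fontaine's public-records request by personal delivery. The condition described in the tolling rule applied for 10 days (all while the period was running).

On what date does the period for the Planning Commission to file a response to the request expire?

15 days after February 4, 2028 is February 19, 2028.
Service was not by mail, so no mail extension applies.
Tolling adds 10 days: February 19, 2028 + 10 days = February 29, 2028.
February 29, 2028 is a listed holiday. The next qualifying day is March 1, 2028.

March 1, 2028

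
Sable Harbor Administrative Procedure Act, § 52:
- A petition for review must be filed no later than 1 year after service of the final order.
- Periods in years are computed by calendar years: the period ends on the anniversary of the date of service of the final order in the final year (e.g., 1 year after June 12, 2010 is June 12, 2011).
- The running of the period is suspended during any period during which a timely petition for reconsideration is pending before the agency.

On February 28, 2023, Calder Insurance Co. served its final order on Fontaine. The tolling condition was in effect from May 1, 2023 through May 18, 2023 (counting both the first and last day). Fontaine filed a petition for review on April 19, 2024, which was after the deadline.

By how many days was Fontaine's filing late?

1 year after February 28, 2023 is February 28, 2024.
From May 1, 2023 through May 18, 2023 inclusive is 18 days; tolling adds 18 days: February 28, 2024 + 18 days = March 17, 2024.
The deadline is March 17, 2024; from March 17, 2024 to April 19, 2024 is 33 days.

33 days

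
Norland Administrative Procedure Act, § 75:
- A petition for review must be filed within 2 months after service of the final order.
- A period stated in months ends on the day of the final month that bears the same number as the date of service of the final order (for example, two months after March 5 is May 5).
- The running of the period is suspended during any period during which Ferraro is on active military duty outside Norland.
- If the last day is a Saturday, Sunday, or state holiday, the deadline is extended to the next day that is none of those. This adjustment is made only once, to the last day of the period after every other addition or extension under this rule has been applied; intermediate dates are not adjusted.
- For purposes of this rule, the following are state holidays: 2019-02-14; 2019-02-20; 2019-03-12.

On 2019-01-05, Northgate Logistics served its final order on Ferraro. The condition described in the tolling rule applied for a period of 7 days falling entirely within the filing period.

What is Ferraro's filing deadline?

March 13, 2019

2 months after 2019-01-05 is March 5, 2019.
Tolling adds 7 days: March 5, 2019 + 7 days = March 12, 2019.
March 12, 2019 is a listed holiday. The next qualifying day is March 13, 2019.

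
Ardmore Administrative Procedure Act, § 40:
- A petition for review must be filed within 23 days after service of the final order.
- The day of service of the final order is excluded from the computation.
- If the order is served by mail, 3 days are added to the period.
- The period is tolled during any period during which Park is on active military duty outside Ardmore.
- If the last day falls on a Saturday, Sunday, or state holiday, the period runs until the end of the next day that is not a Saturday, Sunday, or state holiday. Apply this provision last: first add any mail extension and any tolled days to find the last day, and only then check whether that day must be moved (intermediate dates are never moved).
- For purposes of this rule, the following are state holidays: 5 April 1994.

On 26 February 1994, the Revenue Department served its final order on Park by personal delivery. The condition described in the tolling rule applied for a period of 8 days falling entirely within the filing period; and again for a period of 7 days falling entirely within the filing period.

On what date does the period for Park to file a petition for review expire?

23 days after 26 February 1994 is March 21, 1994.
Service was not by mail, so no mail extension applies.
Tolling adds 8 days: March 21, 1994 + 8 days = March 29, 1994.
Tolling adds 7 days: March 29, 1994 + 7 days = April 5, 1994.
April 5, 1994 is a listed holiday. The next qualifying day is April 6, 1994.

April 6, 1994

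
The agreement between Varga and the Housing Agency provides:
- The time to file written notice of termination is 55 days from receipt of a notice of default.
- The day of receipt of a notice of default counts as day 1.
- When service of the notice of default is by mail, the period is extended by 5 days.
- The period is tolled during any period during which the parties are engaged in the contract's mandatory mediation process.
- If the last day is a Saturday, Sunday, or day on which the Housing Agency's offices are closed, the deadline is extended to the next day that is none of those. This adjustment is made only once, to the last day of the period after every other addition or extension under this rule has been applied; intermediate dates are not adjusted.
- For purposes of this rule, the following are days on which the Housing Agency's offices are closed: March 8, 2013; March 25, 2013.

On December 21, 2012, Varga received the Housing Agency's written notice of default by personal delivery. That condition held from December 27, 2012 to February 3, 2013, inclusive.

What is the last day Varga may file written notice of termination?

Counting December 21, 2012 as day 1, day 55 is February 13, 2013.
Service was not by mail, so no mail extension applies.
From December 27, 2012 through February 3, 2013 inclusive is 39 days; tolling adds 39 days: February 13, 2013 + 39 days = March 24, 2013.
March 24, 2013 is Sunday; March 25, 2013 is a listed holiday. The next qualifying day is March 26, 2013.

March 26, 2013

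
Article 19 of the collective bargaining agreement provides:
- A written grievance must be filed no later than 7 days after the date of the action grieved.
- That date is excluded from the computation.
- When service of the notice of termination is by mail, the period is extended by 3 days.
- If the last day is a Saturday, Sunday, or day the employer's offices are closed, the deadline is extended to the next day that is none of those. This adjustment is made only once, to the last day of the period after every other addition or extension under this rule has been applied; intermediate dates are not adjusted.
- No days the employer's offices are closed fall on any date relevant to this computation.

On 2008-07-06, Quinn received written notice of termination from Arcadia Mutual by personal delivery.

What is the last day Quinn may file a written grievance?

July 14, 2008

7 days after 2008-07-06 is July 13, 2008.
Service was not by mail, so no mail extension applies.
July 13, 2008 is Sunday. The next qualifying day is July 14, 2008.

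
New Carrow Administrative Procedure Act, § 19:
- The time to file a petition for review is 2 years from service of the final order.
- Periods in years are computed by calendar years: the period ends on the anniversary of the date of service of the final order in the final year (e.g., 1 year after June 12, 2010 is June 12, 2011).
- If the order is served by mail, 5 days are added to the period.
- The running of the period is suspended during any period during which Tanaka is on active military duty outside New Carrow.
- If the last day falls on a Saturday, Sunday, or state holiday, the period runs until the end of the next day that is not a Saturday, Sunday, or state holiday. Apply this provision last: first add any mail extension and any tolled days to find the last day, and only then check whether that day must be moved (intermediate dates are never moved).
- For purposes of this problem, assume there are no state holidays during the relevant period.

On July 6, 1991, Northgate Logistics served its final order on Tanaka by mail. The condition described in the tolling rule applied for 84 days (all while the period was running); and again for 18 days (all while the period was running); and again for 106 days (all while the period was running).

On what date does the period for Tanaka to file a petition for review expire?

February 4, 1994

2 years after July 6, 1991 is July 6, 1993.
Service was by mail, adding 5 days: July 6, 1993 + 5 days = July 11, 1993.
Tolling adds 84 days: July 11, 1993 + 84 days = October 3, 1993.
Tolling adds 18 days: October 3, 1993 + 18 days = October 21, 1993.
Tolling adds 106 days: October 21, 1993 + 106 days = February 4, 1994.
February 4, 1994 is a Friday and not a state holiday, so no extension applies.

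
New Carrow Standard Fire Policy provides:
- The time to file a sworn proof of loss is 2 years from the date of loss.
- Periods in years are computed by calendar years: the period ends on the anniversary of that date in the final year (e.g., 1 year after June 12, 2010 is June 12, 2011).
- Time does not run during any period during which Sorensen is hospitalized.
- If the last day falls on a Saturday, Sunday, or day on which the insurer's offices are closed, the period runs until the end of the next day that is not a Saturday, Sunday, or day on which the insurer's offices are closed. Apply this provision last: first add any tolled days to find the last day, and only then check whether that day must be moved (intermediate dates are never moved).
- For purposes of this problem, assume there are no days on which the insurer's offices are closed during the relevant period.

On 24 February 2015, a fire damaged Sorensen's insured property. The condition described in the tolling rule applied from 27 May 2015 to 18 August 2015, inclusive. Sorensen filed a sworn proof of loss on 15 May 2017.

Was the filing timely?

2 years after 24 February 2015 is February 24, 2017.
From May 27, 2015 through August 18, 2015 inclusive is 84 days; tolling adds 84 days: February 24, 2017 + 84 days = May 19, 2017.
May 19, 2017 is a Friday and not a day on which the insurer's offices are closed, so no extension applies.
The deadline is May 19, 2017; the filing on May 15, 2017 is on or before that date.

Yes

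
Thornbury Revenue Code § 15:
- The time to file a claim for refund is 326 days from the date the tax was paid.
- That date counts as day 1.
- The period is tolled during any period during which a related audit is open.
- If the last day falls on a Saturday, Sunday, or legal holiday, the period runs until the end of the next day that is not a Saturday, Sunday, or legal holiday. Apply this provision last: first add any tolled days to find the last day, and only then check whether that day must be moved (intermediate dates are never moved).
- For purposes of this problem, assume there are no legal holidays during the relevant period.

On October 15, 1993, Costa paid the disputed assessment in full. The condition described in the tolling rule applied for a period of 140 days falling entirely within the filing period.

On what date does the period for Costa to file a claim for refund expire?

Counting October 15, 1993 as day 1, day 326 is September 5, 1994.
Tolling adds 140 days: September 5, 1994 + 140 days = January 23, 1995.
January 23, 1995 is a Monday and not a legal holiday, so no extension applies.

January 23, 1995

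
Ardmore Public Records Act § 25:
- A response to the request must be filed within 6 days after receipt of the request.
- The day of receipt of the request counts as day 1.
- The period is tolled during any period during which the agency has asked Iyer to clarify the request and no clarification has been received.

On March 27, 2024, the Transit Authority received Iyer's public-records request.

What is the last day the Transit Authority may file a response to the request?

Counting March 27, 2024 as day 1, day 6 is April 1, 2024.

April 1, 2024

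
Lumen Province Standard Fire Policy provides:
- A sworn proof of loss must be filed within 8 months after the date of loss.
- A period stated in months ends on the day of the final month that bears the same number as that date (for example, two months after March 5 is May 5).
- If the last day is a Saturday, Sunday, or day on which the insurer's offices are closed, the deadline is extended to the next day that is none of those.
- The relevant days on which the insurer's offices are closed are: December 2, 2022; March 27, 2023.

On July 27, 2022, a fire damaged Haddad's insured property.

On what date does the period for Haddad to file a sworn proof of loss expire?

8 months after July 27, 2022 is March 27, 2023.
March 27, 2023 is a listed holiday. The next qualifying day is March 28, 2023.

March 28, 2023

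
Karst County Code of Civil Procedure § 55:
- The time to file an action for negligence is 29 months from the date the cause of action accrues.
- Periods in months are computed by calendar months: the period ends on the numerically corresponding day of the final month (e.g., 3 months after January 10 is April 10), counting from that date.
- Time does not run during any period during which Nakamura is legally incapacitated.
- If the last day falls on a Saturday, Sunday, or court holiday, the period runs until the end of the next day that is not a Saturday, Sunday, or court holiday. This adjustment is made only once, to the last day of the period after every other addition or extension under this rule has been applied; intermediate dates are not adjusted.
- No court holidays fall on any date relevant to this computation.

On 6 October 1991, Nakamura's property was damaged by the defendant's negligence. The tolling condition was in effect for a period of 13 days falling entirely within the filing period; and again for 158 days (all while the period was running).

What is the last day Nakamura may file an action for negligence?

August 24, 1994

29 months after 6 October 1991 is March 6, 1994.
Tolling adds 13 days: March 6, 1994 + 13 days = March 19, 1994.
Tolling adds 158 days: March 19, 1994 + 158 days = August 24, 1994.
August 24, 1994 is a Wednesday and not a court holiday, so no extension applies.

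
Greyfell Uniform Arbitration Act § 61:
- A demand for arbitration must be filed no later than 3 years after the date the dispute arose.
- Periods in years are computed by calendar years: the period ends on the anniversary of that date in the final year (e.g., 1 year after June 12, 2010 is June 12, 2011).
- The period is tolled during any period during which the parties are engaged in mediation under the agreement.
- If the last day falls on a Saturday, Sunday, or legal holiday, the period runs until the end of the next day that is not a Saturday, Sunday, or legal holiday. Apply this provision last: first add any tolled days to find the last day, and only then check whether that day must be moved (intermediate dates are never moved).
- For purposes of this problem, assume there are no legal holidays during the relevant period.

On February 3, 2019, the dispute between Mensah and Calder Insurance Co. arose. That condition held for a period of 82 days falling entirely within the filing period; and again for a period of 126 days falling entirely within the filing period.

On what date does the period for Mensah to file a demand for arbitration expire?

August 30, 2022

3 years after February 3, 2019 is February 3, 2022.
Tolling adds 82 days: February 3, 2022 + 82 days = April 26, 2022.
Tolling adds 126 days: April 26, 2022 + 126 days = August 30, 2022.
August 30, 2022 is a Tuesday and not a legal holiday, so no extension applies.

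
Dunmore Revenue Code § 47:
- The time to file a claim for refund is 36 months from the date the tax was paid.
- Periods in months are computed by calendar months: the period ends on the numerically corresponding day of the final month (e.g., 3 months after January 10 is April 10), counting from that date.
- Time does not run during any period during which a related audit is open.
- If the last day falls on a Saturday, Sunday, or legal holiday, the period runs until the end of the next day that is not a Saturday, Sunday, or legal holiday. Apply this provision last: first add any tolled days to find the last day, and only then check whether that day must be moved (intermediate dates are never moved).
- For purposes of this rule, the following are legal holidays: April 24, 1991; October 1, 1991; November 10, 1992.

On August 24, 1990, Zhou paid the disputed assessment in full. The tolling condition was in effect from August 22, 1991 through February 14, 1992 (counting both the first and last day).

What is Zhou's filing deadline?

February 17, 1994

36 months after August 24, 1990 is August 24, 1993.
From August 22, 1991 through February 14, 1992 inclusive is 177 days; tolling adds 177 days: August 24, 1993 + 177 days = February 17, 1994.
February 17, 1994 is a Thursday and not a legal holiday, so no extension applies.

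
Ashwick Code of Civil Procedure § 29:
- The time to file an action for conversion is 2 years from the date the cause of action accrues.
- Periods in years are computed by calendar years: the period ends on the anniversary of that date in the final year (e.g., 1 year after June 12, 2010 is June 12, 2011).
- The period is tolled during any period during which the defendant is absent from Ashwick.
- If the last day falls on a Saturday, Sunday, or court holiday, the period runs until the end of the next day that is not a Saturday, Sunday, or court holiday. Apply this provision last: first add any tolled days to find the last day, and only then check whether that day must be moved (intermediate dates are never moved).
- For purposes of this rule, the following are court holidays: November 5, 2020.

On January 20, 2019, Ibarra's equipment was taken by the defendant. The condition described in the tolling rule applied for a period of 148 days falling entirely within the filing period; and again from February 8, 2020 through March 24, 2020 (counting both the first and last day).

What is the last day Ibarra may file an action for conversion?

August 2, 2021

2 years after January 20, 2019 is January 20, 2021.
Tolling adds 148 days: January 20, 2021 + 148 days = June 17, 2021.
From February 8, 2020 through March 24, 2020 inclusive is 46 days; tolling adds 46 days: June 17, 2021 + 46 days = August 2, 2021.
August 2, 2021 is a Monday and not a court holiday, so no extension applies.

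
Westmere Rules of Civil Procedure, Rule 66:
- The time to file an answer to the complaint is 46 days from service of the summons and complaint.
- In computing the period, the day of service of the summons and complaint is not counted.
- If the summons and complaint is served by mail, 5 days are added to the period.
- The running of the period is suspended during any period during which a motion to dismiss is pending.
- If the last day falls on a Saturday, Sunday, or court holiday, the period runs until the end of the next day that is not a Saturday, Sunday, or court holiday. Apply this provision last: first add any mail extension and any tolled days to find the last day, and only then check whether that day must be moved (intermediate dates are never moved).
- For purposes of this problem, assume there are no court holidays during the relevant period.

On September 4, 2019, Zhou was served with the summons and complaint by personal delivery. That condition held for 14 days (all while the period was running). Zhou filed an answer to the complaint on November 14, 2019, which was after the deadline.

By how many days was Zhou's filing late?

10 days

46 days after September 4, 2019 is October 20, 2019.
Service was not by mail, so no mail extension applies.
Tolling adds 14 days: October 20, 2019 + 14 days = November 3, 2019.
November 3, 2019 is Sunday. The next qualifying day is November 4, 2019.
The deadline is November 4, 2019; from November 4, 2019 to November 14, 2019 is 10 days.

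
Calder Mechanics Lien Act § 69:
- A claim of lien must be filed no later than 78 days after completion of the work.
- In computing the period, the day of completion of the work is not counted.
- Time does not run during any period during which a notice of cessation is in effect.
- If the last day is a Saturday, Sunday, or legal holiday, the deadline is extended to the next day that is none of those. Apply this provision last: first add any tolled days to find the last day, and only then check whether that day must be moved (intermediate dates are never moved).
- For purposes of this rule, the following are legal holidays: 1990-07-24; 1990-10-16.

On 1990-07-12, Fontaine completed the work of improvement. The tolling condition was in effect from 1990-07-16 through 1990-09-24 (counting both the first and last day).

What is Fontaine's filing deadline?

78 days after 1990-07-12 is September 28, 1990.
From July 16, 1990 through September 24, 1990 inclusive is 71 days; tolling adds 71 days: September 28, 1990 + 71 days = December 8, 1990.
December 8, 1990 is Saturday; December 9, 1990 is Sunday. The next qualifying day is December 10, 1990.

December 10, 1990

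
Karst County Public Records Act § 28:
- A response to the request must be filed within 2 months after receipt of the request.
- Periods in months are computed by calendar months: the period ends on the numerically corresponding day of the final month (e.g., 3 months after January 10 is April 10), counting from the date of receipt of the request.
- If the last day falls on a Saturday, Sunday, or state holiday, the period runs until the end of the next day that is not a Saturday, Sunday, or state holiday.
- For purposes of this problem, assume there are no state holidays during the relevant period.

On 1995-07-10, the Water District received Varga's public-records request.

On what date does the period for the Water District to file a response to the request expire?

September 11, 1995

2 months after 1995-07-10 is September 10, 1995.
September 10, 1995 is Sunday. The next qualifying day is September 11, 1995.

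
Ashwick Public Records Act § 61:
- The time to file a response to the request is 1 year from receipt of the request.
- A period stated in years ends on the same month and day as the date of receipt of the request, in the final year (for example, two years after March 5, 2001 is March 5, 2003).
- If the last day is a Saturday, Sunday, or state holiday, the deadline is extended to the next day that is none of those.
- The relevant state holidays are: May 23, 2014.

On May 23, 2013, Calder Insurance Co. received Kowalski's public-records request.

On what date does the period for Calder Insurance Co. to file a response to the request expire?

May 26, 2014

1 year after May 23, 2013 is May 23, 2014.
May 23, 2014 is a listed holiday; May 24, 2014 is Saturday; May 25, 2014 is Sunday. The next qualifying day is May 26, 2014.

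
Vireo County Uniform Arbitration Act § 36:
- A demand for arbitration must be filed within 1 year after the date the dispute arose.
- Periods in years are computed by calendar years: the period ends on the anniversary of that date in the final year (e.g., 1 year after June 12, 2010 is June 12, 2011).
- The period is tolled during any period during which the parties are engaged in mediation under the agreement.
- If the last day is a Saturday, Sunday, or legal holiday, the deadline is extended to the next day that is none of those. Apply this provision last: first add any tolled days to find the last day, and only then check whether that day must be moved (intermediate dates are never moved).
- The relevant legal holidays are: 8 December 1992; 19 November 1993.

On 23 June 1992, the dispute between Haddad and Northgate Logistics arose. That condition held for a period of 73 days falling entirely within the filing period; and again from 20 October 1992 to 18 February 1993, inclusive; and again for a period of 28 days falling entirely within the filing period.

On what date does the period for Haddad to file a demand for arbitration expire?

1 year after 23 June 1992 is June 23, 1993.
Tolling adds 73 days: June 23, 1993 + 73 days = September 4, 1993.
From October 20, 1992 through February 18, 1993 inclusive is 122 days; tolling adds 122 days: September 4, 1993 + 122 days = January 4, 1994.
Tolling adds 28 days: January 4, 1994 + 28 days = February 1, 1994.
February 1, 1994 is a Tuesday and not a legal holiday, so no extension applies.

February 1, 1994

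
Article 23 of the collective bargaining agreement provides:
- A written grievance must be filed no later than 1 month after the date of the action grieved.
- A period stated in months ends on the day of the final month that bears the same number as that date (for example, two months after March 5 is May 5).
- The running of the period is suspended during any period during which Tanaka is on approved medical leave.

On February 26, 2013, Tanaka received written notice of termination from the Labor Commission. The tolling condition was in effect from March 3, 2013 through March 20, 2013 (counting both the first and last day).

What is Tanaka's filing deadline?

April 13, 2013

1 month after February 26, 2013 is March 26, 2013.
From March 3, 2013 through March 20, 2013 inclusive is 18 days; tolling adds 18 days: March 26, 2013 + 18 days = April 13, 2013.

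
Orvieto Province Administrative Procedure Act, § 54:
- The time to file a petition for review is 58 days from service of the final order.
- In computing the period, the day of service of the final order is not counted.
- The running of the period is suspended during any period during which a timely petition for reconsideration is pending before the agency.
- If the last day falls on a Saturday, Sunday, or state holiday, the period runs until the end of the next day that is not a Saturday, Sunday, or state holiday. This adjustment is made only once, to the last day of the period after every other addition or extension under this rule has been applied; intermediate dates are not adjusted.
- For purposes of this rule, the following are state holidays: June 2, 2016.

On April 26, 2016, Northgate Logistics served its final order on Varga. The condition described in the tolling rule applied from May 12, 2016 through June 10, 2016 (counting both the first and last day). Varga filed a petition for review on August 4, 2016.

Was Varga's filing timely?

58 days after April 26, 2016 is June 23, 2016.
From May 12, 2016 through June 10, 2016 inclusive is 30 days; tolling adds 30 days: June 23, 2016 + 30 days = July 23, 2016.
July 23, 2016 is Saturday; July 24, 2016 is Sunday. The next qualifying day is July 25, 2016.
The deadline is July 25, 2016; the filing on August 4, 2016 is after that date.

No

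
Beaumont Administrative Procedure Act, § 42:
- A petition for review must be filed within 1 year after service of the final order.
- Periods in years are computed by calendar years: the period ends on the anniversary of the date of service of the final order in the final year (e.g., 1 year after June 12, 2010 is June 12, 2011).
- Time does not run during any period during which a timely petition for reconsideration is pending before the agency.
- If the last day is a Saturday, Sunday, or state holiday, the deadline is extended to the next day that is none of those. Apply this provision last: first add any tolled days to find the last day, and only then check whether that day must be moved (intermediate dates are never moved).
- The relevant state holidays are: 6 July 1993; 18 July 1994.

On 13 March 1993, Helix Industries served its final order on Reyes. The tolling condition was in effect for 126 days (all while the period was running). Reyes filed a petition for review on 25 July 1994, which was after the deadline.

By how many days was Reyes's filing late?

1 year after 13 March 1993 is March 13, 1994.
Tolling adds 126 days: March 13, 1994 + 126 days = July 17, 1994.
July 17, 1994 is Sunday; July 18, 1994 is a listed holiday. The next qualifying day is July 19, 1994.
The deadline is July 19, 1994; from July 19, 1994 to July 25, 1994 is 6 days.

6 days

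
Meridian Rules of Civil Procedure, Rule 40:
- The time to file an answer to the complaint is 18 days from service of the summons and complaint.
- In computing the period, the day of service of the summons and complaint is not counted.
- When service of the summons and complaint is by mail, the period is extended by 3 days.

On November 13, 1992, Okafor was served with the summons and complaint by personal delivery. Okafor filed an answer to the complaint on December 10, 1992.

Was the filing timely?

18 days after November 13, 1992 is December 1, 1992.
Service was not by mail, so no mail extension applies.
The deadline is December 1, 1992; the filing on December 10, 1992 is after that date.

No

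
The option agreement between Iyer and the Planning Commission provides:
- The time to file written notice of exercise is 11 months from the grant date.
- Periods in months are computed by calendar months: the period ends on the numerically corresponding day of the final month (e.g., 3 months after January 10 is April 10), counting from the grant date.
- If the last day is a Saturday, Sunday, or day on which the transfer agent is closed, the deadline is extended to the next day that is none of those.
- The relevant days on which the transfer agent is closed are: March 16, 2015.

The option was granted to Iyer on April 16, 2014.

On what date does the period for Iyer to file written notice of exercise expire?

March 17, 2015

11 months after April 16, 2014 is March 16, 2015.
March 16, 2015 is a listed holiday. The next qualifying day is March 17, 2015.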